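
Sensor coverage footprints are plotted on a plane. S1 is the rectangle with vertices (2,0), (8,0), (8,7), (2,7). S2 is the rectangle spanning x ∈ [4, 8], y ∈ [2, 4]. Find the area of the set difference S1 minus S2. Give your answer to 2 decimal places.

34.00

|S1∩S2|: x∈[4,8], y∈[2,4] → 4·2 = 8.
|S1| = 42.
|S1 ∖ S2| = |S1| − |S1∩S2| = 42 − 8 = 34.00.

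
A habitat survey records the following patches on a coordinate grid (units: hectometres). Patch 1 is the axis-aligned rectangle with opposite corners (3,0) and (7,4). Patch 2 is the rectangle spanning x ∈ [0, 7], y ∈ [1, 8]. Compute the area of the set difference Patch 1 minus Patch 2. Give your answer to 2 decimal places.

4.00

|Patch 1∩Patch 2|: x∈[3,7], y∈[1,4] → 4·3 = 12.
|Patch 1| = 16.
|Patch 1 ∖ Patch 2| = |Patch 1| − |Patch 1∩Patch 2| = 16 − 12 = 4.00.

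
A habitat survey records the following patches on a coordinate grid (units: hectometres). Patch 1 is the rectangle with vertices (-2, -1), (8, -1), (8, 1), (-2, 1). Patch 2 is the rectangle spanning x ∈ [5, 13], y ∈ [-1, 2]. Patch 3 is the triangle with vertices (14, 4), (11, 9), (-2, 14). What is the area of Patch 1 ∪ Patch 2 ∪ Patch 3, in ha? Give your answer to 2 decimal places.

63.00

By inclusion–exclusion:
Individual areas: |Patch 1| = 20, |Patch 2| = 24, |Patch 3| = 25.
|Patch 1∩Patch 2|: x∈[5,8], y∈[-1,1] → 3·2 = 6.
|Patch 1∩Patch 3| = 0.
|Patch 2∩Patch 3| = 0.
|Patch 1∩Patch 2∩Patch 3| = 0.
|Patch 1 ∪ Patch 2 ∪ Patch 3| = 69 − 6 + 0 = 63.00.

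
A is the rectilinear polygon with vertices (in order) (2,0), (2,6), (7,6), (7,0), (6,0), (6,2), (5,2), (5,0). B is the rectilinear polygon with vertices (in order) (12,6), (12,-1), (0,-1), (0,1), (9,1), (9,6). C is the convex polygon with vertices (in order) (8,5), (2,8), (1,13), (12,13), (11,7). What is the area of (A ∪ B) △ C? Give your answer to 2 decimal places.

127.83

|A ∪ B| = 63.
|(A ∪ B) ∩ C| = 0.3333.
|(A ∪ B) △ C| = 63 + 65.5 − 0.6667 = 127.83.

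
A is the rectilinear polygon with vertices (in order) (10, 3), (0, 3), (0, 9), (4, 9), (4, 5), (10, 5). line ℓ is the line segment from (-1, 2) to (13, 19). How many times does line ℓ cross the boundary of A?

2

The segment meets the boundary at (4,8.071), (0,3.214).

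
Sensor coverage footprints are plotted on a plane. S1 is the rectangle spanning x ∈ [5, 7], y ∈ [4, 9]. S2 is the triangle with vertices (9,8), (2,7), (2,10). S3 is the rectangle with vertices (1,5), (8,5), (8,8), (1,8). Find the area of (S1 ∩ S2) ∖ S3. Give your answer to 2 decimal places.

|S1 ∩ S2| = 2.5357.
|(S1 ∩ S2) ∩ S3| = 0.8571.
|(S1 ∩ S2) ∖ S3| = 2.5357 − 0.8571 = 1.68.

1.68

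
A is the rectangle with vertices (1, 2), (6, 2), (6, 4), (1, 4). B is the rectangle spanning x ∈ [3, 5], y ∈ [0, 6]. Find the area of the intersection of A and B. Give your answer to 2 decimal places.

|A∩B|: x∈[3,5], y∈[2,4] → 2·2 = 4.

4.00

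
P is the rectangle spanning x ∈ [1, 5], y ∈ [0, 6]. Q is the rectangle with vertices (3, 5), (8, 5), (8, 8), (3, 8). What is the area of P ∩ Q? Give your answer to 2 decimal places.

2.00

|P∩Q|: x∈[3,5], y∈[5,6] → 2·1 = 2.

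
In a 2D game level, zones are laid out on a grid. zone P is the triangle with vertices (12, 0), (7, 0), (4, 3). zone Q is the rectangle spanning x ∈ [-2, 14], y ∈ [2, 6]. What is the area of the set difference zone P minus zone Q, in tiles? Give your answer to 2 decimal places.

|zone P| = 7.5, |zone P∩zone Q| = 0.8333.
|zone P ∖ zone Q| = |zone P| − |zone P∩zone Q| = 7.5 − 0.8333 = 6.67.

6.67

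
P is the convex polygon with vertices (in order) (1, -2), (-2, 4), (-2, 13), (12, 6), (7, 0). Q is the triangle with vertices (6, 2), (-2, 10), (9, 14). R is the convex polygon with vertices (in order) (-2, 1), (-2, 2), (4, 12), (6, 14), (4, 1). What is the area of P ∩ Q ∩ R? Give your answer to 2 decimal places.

16.26

The intersection is the polygon with vertices (1,7), (3.077,10.461), (5.286,9.357), (4.4,3.6).
By the shoelace formula its area is 16.26.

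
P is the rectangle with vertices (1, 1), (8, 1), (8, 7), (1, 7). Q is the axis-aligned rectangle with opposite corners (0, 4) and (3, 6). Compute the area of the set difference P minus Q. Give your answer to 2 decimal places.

|P∩Q|: x∈[1,3], y∈[4,6] → 2·2 = 4.
|P| = 42.
|P ∖ Q| = |P| − |P∩Q| = 42 − 4 = 38.00.

38.00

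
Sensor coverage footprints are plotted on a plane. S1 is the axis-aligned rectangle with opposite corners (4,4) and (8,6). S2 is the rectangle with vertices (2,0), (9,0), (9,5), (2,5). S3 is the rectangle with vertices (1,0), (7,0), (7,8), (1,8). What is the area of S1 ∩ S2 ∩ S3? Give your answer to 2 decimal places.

The intersection is the polygon with vertices (4,4), (4,5), (7,5), (7,4).
By the shoelace formula its area is 3.00.

3.00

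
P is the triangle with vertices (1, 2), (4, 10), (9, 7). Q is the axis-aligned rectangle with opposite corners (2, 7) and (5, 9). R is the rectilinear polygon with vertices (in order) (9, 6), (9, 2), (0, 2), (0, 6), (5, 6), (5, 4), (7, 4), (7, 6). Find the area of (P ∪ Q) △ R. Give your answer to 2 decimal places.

|P ∪ Q| = 27.
|(P ∪ Q) ∩ R| = 8.05.
|(P ∪ Q) △ R| = 27 + 32 − 16.1 = 42.90.

42.90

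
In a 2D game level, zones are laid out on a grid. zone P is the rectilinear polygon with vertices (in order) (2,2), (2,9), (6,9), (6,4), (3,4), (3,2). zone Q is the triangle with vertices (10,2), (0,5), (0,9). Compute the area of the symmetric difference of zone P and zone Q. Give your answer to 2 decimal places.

24.93

|zone P| = 22, |zone Q| = 20, |zone P∩zone Q| = 8.5333.
|zone P △ zone Q| = |zone P| + |zone Q| − 2·|zone P∩zone Q| = 22 + 20 − 17.0667 = 24.93.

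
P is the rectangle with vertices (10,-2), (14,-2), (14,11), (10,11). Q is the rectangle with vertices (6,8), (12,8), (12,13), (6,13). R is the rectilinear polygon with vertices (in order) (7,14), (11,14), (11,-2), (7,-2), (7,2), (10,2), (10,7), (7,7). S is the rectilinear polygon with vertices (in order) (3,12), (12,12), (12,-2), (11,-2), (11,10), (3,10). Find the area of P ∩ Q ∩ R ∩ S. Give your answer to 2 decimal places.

1.00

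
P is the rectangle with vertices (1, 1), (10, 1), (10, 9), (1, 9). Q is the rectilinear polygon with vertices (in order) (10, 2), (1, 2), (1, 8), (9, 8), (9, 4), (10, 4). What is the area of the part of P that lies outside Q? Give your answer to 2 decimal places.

|P| = 72, |P∩Q| = 50.
|P ∖ Q| = |P| − |P∩Q| = 72 − 50 = 22.00.

22.00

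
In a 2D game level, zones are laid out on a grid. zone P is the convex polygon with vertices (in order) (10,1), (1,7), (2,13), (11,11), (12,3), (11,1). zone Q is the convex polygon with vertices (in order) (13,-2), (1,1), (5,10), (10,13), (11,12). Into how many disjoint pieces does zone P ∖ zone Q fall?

1

zone P ∖ zone Q is a single connected region.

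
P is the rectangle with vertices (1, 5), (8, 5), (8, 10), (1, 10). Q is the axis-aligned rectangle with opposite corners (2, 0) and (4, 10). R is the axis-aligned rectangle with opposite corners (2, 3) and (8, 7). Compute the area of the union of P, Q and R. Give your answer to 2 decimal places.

By inclusion–exclusion:
Individual areas: |P| = 35, |Q| = 20, |R| = 24.
|P∩Q|: x∈[2,4], y∈[5,10] → 2·5 = 10.
|P∩R|: x∈[2,8], y∈[5,7] → 6·2 = 12.
|Q∩R|: x∈[2,4], y∈[3,7] → 2·4 = 8.
|P∩Q∩R| = 4.
|P ∪ Q ∪ R| = 79 − 30 + 4 = 53.00.

53.00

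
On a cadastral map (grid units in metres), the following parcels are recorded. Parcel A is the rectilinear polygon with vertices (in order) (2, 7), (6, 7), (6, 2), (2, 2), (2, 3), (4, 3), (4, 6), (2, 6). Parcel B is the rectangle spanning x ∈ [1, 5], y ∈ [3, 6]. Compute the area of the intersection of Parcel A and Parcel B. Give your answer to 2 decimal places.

3.00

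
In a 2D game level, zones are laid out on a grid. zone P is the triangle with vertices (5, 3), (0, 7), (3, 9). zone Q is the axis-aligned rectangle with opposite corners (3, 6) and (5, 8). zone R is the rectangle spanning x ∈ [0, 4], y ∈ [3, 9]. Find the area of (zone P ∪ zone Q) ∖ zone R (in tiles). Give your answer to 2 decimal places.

|zone P ∪ zone Q| = 13.6667.
|(zone P ∪ zone Q) ∩ zone R| = 10.5667.
|(zone P ∪ zone Q) ∖ zone R| = 13.6667 − 10.5667 = 3.10.

3.10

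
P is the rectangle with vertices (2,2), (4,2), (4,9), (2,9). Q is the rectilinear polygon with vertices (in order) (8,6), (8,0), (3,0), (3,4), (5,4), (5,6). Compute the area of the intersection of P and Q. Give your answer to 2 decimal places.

2.00

The intersection is the polygon with vertices (4,2), (3,2), (3,4), (4,4).
By the shoelace formula its area is 2.00.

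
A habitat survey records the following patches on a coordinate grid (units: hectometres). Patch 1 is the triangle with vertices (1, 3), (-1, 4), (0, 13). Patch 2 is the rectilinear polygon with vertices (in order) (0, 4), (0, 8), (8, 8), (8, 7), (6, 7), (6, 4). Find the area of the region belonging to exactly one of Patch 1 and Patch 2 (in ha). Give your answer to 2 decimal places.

29.90

|Patch 1| = 9.5, |Patch 2| = 26, |Patch 1∩Patch 2| = 2.8.
|Patch 1 △ Patch 2| = |Patch 1| + |Patch 2| − 2·|Patch 1∩Patch 2| = 9.5 + 26 − 5.6 = 29.90.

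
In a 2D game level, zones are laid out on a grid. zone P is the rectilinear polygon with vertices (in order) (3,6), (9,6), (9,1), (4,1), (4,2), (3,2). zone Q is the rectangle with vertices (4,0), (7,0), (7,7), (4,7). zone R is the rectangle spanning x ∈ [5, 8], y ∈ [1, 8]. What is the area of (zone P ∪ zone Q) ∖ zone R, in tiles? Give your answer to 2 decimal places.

|zone P ∪ zone Q| = 35.
|(zone P ∪ zone Q) ∩ zone R| = 17.
|(zone P ∪ zone Q) ∖ zone R| = 35 − 17 = 18.00.

18.00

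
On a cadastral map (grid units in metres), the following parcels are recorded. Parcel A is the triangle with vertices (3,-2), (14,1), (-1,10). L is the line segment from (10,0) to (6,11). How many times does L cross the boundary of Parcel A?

The segment meets the boundary at (8.419,4.349).

1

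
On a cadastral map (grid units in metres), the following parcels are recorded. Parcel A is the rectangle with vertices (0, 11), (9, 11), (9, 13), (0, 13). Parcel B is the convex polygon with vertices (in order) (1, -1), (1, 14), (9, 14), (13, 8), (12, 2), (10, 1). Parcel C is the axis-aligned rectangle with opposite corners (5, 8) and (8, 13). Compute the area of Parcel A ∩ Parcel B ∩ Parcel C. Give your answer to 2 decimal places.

6.00

The intersection is the polygon with vertices (5,11), (5,13), (8,13), (8,11).
By the shoelace formula its area is 6.00.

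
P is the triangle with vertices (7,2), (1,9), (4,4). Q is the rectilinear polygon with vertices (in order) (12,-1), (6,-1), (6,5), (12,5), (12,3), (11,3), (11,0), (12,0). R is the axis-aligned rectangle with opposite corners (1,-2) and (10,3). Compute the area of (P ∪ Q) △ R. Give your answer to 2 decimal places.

|P ∪ Q| = 37.25.
|(P ∪ Q) ∩ R| = 16.0833.
|(P ∪ Q) △ R| = 37.25 + 45 − 32.1667 = 50.08.

50.08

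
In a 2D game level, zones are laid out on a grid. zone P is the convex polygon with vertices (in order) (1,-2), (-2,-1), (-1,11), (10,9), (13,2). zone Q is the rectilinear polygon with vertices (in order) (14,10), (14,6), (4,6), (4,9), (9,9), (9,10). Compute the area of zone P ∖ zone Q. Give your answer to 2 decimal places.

|zone P| = 136, |zone P∩zone Q| = 20.0195.
|zone P ∖ zone Q| = |zone P| − |zone P∩zone Q| = 136 − 20.0195 = 115.98.

115.98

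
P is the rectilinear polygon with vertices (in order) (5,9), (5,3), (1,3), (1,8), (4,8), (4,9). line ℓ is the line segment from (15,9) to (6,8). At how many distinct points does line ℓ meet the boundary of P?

The segment lies entirely outside P and never meets its boundary.

0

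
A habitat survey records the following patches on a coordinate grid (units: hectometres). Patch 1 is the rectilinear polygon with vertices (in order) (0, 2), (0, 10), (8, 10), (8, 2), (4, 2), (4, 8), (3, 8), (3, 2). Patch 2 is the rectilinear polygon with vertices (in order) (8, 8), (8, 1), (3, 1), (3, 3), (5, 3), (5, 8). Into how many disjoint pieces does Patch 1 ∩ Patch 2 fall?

1

Patch 1 ∩ Patch 2 is a single connected region.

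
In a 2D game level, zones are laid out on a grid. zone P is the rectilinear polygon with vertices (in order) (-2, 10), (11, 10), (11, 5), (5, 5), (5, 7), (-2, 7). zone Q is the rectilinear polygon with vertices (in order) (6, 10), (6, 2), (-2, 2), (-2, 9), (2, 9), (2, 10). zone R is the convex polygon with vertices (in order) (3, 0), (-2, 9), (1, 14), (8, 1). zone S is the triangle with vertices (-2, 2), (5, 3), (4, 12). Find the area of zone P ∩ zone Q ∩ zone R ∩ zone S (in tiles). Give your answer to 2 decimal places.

The intersection is the polygon with vertices (3.154,10), (4.5,7.5), (4.556,7), (1,7), (2.8,10).
By the shoelace formula its area is 6.13.

6.13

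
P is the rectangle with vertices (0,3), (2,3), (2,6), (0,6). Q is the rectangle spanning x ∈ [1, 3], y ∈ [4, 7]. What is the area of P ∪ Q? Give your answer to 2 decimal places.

By inclusion–exclusion:
Individual areas: |P| = 6, |Q| = 6.
|P∩Q|: x∈[1,2], y∈[4,6] → 1·2 = 2.
|P ∪ Q| = 12 − 2 = 10.00.

10.00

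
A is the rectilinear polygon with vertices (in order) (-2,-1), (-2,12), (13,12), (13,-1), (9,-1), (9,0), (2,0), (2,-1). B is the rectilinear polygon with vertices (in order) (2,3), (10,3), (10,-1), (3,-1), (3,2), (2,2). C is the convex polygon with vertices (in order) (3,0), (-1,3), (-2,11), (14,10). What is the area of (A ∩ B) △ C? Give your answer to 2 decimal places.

111.10

|A ∩ B| = 23.
|(A ∩ B) ∩ C| = 5.95.
|(A ∩ B) △ C| = 23 + 100 − 11.9 = 111.10.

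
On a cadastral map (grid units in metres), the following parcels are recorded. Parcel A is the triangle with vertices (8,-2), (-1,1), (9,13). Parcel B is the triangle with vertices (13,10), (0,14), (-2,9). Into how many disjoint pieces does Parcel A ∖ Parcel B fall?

2

Parcel A ∖ Parcel B splits into 2 disjoint pieces (area 64.6494, area 0.9358).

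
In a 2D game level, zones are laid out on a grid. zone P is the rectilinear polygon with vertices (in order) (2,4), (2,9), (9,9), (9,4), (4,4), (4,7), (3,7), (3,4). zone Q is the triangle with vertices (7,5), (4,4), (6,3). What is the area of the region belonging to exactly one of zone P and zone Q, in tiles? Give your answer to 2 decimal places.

32.00

|zone P| = 32, |zone Q| = 2.5, |zone P∩zone Q| = 1.25.
|zone P △ zone Q| = |zone P| + |zone Q| − 2·|zone P∩zone Q| = 32 + 2.5 − 2.5 = 32.00.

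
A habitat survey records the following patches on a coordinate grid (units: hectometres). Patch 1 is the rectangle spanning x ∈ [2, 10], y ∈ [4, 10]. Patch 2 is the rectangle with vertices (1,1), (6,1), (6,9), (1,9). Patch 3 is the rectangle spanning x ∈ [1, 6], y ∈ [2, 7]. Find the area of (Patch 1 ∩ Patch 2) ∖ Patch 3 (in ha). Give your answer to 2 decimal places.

|Patch 1 ∩ Patch 2| = 20.
|(Patch 1 ∩ Patch 2) ∩ Patch 3| = 12.
|(Patch 1 ∩ Patch 2) ∖ Patch 3| = 20 − 12 = 8.00.

8.00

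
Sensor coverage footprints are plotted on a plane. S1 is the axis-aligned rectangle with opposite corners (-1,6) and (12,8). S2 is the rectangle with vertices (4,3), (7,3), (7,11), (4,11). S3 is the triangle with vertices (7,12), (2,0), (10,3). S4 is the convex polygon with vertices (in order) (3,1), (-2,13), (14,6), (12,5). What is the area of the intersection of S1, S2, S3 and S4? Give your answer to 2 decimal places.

The intersection is the polygon with vertices (4.5,6), (5.333,8), (7,8), (7,6).
By the shoelace formula its area is 4.17.

4.17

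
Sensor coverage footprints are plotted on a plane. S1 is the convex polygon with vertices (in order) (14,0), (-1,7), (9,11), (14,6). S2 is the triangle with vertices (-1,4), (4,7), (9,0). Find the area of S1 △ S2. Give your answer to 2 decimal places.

94.06

|S1| = 80, |S2| = 25, |S1∩S2| = 5.4688.
|S1 △ S2| = |S1| + |S2| − 2·|S1∩S2| = 80 + 25 − 10.9375 = 94.06.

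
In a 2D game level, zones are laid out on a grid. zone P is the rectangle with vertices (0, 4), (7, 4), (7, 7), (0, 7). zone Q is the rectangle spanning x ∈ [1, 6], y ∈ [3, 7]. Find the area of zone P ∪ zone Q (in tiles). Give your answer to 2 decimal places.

By inclusion–exclusion:
Individual areas: |zone P| = 21, |zone Q| = 20.
|zone P∩zone Q|: x∈[1,6], y∈[4,7] → 5·3 = 15.
|zone P ∪ zone Q| = 41 − 15 = 26.00.

26.00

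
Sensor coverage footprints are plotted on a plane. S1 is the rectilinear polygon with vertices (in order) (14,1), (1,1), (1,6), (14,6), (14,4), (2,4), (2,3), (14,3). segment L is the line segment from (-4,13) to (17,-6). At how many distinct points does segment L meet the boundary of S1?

The segment meets the boundary at (9.263,1), (7.053,3), (5.947,4), (3.737,6).

4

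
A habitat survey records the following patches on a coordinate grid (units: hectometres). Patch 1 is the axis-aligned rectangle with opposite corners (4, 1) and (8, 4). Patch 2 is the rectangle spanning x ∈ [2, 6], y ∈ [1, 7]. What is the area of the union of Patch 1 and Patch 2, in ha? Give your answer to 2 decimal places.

By inclusion–exclusion:
Individual areas: |Patch 1| = 12, |Patch 2| = 24.
|Patch 1∩Patch 2|: x∈[4,6], y∈[1,4] → 2·3 = 6.
|Patch 1 ∪ Patch 2| = 36 − 6 = 30.00.

30.00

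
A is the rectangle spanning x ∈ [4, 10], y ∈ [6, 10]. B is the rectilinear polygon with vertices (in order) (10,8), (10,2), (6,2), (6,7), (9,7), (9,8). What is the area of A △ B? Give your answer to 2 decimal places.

|A| = 24, |B| = 21, |A∩B| = 5.
|A △ B| = |A| + |B| − 2·|A∩B| = 24 + 21 − 10 = 35.00.

35.00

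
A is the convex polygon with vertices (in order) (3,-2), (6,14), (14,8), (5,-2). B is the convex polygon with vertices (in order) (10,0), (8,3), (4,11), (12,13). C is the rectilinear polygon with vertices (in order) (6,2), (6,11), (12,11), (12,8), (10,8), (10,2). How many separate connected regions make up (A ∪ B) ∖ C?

(A ∪ B) ∖ C splits into 2 disjoint pieces (area 39.2912, area 12.8952).

2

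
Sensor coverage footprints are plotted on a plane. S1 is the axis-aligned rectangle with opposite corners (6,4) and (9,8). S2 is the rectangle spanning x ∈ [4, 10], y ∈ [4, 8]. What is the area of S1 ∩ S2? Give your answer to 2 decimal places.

12.00

|S1∩S2|: x∈[6,9], y∈[4,8] → 3·4 = 12.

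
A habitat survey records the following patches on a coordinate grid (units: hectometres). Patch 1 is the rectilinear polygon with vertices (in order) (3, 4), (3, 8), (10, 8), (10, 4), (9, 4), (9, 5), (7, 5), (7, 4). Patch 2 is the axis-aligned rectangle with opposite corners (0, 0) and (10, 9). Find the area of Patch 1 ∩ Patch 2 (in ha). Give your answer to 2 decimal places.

The intersection is the polygon with vertices (3,8), (10,8), (10,4), (9,4), (9,5), (7,5), (7,4), (3,4).
By the shoelace formula its area is 26.00.

26.00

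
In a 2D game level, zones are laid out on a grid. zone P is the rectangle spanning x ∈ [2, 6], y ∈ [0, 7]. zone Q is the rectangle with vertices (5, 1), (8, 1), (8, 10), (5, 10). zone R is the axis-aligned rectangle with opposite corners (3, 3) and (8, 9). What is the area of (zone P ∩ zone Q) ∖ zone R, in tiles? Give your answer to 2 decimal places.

|zone P ∩ zone Q| = 6.
|(zone P ∩ zone Q) ∩ zone R| = 4.
|(zone P ∩ zone Q) ∖ zone R| = 6 − 4 = 2.00.

2.00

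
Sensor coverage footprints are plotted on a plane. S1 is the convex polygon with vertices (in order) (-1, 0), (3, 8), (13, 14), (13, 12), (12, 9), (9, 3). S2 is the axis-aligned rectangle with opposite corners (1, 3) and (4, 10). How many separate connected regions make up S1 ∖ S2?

1

S1 ∖ S2 is a single connected region.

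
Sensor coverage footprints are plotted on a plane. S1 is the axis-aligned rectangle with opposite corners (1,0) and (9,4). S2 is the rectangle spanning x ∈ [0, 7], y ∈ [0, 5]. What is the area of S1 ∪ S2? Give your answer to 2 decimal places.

By inclusion–exclusion:
Individual areas: |S1| = 32, |S2| = 35.
|S1∩S2|: x∈[1,7], y∈[0,4] → 6·4 = 24.
|S1 ∪ S2| = 67 − 24 = 43.00.

43.00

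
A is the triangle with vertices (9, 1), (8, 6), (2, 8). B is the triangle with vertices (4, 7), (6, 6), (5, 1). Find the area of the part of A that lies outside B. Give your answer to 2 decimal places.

11.43

|A| = 14, |A∩B| = 2.5667.
|A ∖ B| = |A| − |A∩B| = 14 − 2.5667 = 11.43.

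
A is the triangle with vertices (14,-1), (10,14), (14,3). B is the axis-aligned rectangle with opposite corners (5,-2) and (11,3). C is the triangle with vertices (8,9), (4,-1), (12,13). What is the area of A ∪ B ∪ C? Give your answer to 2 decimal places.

48.85

By inclusion–exclusion:
Individual areas: |A| = 8, |B| = 30, |C| = 12.
|A∩B| = 0.
|A∩C| = 0.1565.
|B∩C| = 0.9964.
|A∩B∩C| = 0.
|A ∪ B ∪ C| = 50 − 1.1529 + 0 = 48.85.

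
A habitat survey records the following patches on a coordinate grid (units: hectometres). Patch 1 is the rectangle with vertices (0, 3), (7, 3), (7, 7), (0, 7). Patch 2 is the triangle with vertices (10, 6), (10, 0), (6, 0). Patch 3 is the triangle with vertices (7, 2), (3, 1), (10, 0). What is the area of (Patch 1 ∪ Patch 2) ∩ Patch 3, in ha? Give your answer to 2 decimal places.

2.65

The region (Patch 1 ∪ Patch 2) ∩ Patch 3 is the polygon with vertices (7.231,1.846), (10,0), (6.348,0.522).
By the shoelace formula its area is 2.65.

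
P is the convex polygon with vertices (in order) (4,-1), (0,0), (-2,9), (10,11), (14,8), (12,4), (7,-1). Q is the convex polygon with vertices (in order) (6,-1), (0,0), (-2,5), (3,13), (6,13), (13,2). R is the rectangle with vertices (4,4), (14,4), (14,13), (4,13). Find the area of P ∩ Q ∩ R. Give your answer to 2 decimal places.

The intersection is the polygon with vertices (7.534,10.589), (11.727,4), (4,4), (4,10).
By the shoelace formula its area is 36.06.

36.06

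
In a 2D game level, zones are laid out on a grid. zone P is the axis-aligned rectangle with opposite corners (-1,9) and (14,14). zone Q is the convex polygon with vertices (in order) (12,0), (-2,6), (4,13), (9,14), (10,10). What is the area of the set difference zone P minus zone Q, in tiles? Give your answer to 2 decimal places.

42.54

|zone P| = 75, |zone P∩zone Q| = 32.4571.
|zone P ∖ zone Q| = |zone P| − |zone P∩zone Q| = 75 − 32.4571 = 42.54.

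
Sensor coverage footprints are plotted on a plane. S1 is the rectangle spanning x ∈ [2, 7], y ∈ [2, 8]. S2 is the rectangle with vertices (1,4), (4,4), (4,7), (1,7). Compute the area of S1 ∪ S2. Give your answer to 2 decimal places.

By inclusion–exclusion:
Individual areas: |S1| = 30, |S2| = 9.
|S1∩S2|: x∈[2,4], y∈[4,7] → 2·3 = 6.
|S1 ∪ S2| = 39 − 6 = 33.00.

33.00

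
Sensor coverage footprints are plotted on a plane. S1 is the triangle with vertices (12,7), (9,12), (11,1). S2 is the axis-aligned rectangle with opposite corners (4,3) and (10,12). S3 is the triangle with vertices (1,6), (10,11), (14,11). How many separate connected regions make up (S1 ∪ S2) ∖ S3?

(S1 ∪ S2) ∖ S3 splits into 2 disjoint pieces (area 41.2442, area 16).

2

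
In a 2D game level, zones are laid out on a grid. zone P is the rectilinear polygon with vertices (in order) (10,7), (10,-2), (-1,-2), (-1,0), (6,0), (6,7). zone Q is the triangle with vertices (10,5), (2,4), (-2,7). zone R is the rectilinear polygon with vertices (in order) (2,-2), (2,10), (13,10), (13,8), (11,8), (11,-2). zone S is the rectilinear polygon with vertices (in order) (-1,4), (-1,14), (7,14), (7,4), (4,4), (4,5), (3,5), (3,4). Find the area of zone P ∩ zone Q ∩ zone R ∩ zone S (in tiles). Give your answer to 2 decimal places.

1.02

The intersection is the polygon with vertices (6,4.5), (6,5.667), (7,5.5), (7,4.625).
By the shoelace formula its area is 1.02.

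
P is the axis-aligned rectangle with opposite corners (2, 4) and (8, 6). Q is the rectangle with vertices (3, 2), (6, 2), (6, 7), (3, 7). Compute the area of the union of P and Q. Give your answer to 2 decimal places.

21.00

By inclusion–exclusion:
Individual areas: |P| = 12, |Q| = 15.
|P∩Q|: x∈[3,6], y∈[4,6] → 3·2 = 6.
|P ∪ Q| = 27 − 6 = 21.00.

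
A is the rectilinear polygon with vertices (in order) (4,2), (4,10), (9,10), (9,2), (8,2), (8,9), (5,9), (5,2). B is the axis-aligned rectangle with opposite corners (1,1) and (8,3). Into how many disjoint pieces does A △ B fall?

A △ B is a single connected region.

1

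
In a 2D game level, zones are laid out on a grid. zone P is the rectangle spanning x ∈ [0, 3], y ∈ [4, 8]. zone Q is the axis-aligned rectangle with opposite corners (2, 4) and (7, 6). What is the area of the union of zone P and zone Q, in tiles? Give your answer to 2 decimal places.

20.00

By inclusion–exclusion:
Individual areas: |zone P| = 12, |zone Q| = 10.
|zone P∩zone Q|: x∈[2,3], y∈[4,6] → 1·2 = 2.
|zone P ∪ zone Q| = 22 − 2 = 20.00.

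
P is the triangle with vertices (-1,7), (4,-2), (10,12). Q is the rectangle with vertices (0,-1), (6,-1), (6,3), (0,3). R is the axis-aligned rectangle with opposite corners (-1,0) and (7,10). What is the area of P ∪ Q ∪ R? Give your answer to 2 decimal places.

95.39

By inclusion–exclusion:
Individual areas: |P| = 62, |Q| = 24, |R| = 80.
|P∩Q| = 11.7857.
|P∩R| = 51.1317.
|Q∩R|: x∈[0,6], y∈[0,3] → 6·3 = 18.
|P∩Q∩R| = 10.3095.
|P ∪ Q ∪ R| = 166 − 80.9175 + 10.3095 = 95.39.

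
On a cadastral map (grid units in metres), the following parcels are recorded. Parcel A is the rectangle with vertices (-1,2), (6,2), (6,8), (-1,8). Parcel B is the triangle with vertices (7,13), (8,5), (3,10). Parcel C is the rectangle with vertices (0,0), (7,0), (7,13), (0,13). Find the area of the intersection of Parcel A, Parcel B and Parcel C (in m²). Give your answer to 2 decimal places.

The intersection is the polygon with vertices (6,7), (5,8), (6,8).
By the shoelace formula its area is 0.50.

0.50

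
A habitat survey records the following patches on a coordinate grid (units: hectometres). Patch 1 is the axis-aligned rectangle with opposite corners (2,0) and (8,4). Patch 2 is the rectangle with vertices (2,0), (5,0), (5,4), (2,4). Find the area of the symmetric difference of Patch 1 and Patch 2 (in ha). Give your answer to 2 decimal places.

|Patch 1∩Patch 2|: x∈[2,5], y∈[0,4] → 3·4 = 12.
|Patch 1 △ Patch 2| = |Patch 1| + |Patch 2| − 2·|Patch 1∩Patch 2| = 24 + 12 − 24 = 12.00.

12.00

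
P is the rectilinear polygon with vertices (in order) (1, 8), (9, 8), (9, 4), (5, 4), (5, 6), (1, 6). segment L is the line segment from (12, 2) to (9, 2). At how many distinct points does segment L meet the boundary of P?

The segment lies entirely outside P and never meets its boundary.

0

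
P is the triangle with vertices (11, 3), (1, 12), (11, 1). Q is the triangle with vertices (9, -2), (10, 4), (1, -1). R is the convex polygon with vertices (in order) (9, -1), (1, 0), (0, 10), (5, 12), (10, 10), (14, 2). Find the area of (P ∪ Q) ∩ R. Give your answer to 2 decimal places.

|P ∪ Q| = 33.6667.
|(P ∪ Q) ∩ R| = 26.18.

26.18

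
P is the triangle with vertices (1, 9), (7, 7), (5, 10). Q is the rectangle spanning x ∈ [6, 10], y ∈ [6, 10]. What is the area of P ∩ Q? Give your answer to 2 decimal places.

The intersection is the polygon with vertices (7,7), (6,7.333), (6,8.5).
By the shoelace formula its area is 0.58.

0.58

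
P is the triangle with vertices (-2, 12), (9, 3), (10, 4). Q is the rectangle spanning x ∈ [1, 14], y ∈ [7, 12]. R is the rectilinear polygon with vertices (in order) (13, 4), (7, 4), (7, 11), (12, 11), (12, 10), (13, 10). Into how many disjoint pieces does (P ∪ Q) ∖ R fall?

(P ∪ Q) ∖ R splits into 2 disjoint pieces (area 45.346, area 1.1111).

2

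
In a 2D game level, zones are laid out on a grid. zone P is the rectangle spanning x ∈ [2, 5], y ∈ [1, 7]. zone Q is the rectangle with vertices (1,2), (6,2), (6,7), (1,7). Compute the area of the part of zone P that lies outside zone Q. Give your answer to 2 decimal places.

|zone P∩zone Q|: x∈[2,5], y∈[2,7] → 3·5 = 15.
|zone P| = 18.
|zone P ∖ zone Q| = |zone P| − |zone P∩zone Q| = 18 − 15 = 3.00.

3.00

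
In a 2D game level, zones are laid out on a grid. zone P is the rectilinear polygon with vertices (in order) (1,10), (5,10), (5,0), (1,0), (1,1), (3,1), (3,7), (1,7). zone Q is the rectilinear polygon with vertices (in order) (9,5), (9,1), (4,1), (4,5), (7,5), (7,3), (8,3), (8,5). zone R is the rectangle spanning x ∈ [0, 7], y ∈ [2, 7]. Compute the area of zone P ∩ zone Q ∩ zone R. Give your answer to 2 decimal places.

3.00

The intersection is the polygon with vertices (4,5), (5,5), (5,2), (4,2).
By the shoelace formula its area is 3.00.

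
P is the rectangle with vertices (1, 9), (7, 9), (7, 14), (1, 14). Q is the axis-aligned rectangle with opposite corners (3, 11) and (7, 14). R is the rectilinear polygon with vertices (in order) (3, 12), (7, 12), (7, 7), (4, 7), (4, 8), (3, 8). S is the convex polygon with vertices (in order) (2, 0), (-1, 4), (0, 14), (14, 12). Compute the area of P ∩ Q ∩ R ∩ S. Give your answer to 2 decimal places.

4.00

The intersection is the polygon with vertices (3,12), (7,12), (7,11), (3,11).
By the shoelace formula its area is 4.00.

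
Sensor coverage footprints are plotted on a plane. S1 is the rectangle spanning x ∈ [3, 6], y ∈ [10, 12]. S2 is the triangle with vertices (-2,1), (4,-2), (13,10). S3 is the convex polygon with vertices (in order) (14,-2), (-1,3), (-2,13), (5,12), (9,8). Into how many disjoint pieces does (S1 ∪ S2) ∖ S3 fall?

(S1 ∪ S2) ∖ S3 splits into 3 disjoint pieces (area 0.5, area 4.2308, area 17.4167).

3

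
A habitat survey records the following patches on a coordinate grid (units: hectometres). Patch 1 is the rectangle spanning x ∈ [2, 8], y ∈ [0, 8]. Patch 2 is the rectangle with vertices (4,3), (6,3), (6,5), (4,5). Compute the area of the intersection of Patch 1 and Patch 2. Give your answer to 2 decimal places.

|Patch 1∩Patch 2|: x∈[4,6], y∈[3,5] → 2·2 = 4.

4.00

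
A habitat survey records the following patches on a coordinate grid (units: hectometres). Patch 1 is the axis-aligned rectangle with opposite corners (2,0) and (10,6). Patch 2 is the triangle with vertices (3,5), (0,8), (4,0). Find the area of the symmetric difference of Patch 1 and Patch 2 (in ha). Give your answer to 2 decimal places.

|Patch 1| = 48, |Patch 2| = 6, |Patch 1∩Patch 2| = 4.
|Patch 1 △ Patch 2| = |Patch 1| + |Patch 2| − 2·|Patch 1∩Patch 2| = 48 + 6 − 8 = 46.00.

46.00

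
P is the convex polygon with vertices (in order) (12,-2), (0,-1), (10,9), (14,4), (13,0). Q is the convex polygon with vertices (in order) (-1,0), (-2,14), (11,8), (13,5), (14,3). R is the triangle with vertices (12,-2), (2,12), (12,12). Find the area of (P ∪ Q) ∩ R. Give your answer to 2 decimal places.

The region (P ∪ Q) ∩ R is the polygon with vertices (9.632,8.632), (10,9), (10.683,8.146), (11,8), (12,6.5), (12,-2), (2,12), (2.333,12).
By the shoelace formula its area is 48.20.

48.20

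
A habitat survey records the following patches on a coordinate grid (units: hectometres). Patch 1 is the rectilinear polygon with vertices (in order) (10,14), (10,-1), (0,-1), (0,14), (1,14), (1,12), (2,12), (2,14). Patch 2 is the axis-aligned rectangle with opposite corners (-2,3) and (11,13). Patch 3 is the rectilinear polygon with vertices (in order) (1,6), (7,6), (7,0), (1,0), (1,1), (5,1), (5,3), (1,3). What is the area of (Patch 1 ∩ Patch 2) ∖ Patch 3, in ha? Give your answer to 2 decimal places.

|Patch 1 ∩ Patch 2| = 99.
|(Patch 1 ∩ Patch 2) ∩ Patch 3| = 18.
|(Patch 1 ∩ Patch 2) ∖ Patch 3| = 99 − 18 = 81.00.

81.00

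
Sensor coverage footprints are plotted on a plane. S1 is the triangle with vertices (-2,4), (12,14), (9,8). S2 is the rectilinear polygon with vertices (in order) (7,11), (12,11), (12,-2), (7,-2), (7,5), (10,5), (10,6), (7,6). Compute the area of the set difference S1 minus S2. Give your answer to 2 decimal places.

18.25

|S1| = 27, |S1∩S2| = 8.7487.
|S1 ∖ S2| = |S1| − |S1∩S2| = 27 − 8.7487 = 18.25.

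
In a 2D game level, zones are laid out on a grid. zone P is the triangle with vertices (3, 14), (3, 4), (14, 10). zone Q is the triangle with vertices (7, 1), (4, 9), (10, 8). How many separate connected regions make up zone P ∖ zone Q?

1

zone P ∖ zone Q is a single connected region.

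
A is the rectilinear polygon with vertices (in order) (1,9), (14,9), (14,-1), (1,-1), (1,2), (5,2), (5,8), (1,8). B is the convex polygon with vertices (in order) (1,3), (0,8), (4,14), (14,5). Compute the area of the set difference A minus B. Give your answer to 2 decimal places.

68.66

|A| = 106, |A∩B| = 37.3419.
|A ∖ B| = |A| − |A∩B| = 106 − 37.3419 = 68.66.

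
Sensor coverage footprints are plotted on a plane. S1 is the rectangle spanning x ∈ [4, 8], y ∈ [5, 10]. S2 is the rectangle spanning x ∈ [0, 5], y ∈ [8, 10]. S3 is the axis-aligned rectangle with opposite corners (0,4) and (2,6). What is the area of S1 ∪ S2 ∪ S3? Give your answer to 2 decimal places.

32.00

By inclusion–exclusion:
Individual areas: |S1| = 20, |S2| = 10, |S3| = 4.
|S1∩S2|: x∈[4,5], y∈[8,10] → 1·2 = 2.
|S1∩S3| = 0 (no overlap).
|S2∩S3| = 0 (no overlap).
|S1∩S2∩S3| = 0.
|S1 ∪ S2 ∪ S3| = 34 − 2 + 0 = 32.00.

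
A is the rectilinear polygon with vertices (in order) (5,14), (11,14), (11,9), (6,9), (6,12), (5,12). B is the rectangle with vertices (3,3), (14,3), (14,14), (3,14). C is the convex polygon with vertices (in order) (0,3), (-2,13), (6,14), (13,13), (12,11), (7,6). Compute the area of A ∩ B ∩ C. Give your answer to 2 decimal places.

The intersection is the polygon with vertices (11,10), (10,9), (6,9), (6,12), (5,12), (5,13.875), (6,14), (11,13.286).
By the shoelace formula its area is 24.65.

24.65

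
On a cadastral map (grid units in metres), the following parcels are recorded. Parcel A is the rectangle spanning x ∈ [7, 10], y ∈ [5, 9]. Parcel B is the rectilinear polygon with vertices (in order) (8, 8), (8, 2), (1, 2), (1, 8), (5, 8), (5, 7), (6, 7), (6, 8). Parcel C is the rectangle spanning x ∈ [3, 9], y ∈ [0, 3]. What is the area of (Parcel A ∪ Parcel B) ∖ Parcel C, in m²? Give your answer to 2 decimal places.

45.00

|Parcel A ∪ Parcel B| = 50.
|(Parcel A ∪ Parcel B) ∩ Parcel C| = 5.
|(Parcel A ∪ Parcel B) ∖ Parcel C| = 50 − 5 = 45.00.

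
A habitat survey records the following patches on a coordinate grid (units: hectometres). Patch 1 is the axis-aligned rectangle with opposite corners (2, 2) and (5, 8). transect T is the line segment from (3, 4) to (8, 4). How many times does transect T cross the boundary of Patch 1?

The segment meets the boundary at (5,4).

1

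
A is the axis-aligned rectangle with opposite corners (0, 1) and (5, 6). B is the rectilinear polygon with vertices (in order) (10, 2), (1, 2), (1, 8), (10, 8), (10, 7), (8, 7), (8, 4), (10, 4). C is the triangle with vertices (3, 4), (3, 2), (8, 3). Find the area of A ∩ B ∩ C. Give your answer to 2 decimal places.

3.20

The intersection is the polygon with vertices (5,2.4), (3,2), (3,4), (5,3.6).
By the shoelace formula its area is 3.20.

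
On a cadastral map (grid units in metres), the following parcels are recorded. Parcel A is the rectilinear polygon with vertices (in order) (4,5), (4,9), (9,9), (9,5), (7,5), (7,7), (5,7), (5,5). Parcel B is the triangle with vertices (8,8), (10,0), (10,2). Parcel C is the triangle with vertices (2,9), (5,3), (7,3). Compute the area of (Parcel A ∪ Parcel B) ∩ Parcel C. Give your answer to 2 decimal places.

1.00

The region (Parcel A ∪ Parcel B) ∩ Parcel C is the polygon with vertices (5,5), (4,5), (4,6.6), (5,5.4).
By the shoelace formula its area is 1.00.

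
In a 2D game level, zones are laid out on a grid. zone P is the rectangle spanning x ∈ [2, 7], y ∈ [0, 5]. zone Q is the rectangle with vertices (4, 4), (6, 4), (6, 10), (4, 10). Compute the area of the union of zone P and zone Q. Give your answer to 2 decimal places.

By inclusion–exclusion:
Individual areas: |zone P| = 25, |zone Q| = 12.
|zone P∩zone Q|: x∈[4,6], y∈[4,5] → 2·1 = 2.
|zone P ∪ zone Q| = 37 − 2 = 35.00.

35.00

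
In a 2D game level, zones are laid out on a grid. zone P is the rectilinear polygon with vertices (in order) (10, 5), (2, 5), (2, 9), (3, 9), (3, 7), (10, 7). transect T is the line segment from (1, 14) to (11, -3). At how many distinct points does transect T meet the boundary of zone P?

2

The segment meets the boundary at (6.294,5), (5.118,7).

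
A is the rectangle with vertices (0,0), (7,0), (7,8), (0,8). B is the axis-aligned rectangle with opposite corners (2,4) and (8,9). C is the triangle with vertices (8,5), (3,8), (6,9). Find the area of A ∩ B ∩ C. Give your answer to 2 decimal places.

The intersection is the polygon with vertices (7,5.6), (3,8), (6.5,8), (7,7).
By the shoelace formula its area is 4.55.

4.55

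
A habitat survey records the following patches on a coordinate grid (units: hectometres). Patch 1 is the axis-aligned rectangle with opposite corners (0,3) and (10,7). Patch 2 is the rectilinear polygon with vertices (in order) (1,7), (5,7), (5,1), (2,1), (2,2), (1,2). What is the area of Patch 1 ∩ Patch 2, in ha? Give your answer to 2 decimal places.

16.00

The intersection is the polygon with vertices (5,7), (5,3), (1,3), (1,7).
By the shoelace formula its area is 16.00.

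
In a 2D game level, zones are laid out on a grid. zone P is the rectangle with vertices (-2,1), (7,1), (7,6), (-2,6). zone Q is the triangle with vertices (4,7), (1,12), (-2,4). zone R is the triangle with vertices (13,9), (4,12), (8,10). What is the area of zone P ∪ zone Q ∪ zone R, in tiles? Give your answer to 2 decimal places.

By inclusion–exclusion:
Individual areas: |zone P| = 45, |zone Q| = 19.5, |zone R| = 3.
|zone P∩zone Q| = 3.25.
|zone P∩zone R| = 0.
|zone Q∩zone R| = 0.
|zone P∩zone Q∩zone R| = 0.
|zone P ∪ zone Q ∪ zone R| = 67.5 − 3.25 + 0 = 64.25.

64.25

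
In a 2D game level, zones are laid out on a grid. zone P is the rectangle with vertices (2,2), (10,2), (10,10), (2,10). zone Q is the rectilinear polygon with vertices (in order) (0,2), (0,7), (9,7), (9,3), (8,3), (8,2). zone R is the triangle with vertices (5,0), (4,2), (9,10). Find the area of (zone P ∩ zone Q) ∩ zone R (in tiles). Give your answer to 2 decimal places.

The region (zone P ∩ zone Q) ∩ zone R is the polygon with vertices (7.8,7), (5.8,2), (4,2), (7.125,7).
By the shoelace formula its area is 6.19.

6.19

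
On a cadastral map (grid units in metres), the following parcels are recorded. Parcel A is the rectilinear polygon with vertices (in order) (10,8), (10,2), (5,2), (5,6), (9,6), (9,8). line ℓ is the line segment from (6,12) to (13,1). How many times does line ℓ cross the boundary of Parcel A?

The segment meets the boundary at (10,5.714), (9,7.286).

2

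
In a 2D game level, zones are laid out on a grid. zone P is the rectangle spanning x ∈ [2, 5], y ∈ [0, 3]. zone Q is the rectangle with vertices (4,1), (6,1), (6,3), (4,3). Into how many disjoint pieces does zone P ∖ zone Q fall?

1

zone P ∖ zone Q is a single connected region.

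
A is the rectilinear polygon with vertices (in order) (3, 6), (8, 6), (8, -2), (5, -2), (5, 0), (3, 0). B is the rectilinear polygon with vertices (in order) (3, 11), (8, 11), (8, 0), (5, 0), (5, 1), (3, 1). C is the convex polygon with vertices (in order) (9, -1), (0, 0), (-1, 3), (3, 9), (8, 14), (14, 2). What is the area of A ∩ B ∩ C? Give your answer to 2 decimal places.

The intersection is the polygon with vertices (8,0), (5,0), (5,1), (3,1), (3,6), (8,6).
By the shoelace formula its area is 28.00.

28.00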